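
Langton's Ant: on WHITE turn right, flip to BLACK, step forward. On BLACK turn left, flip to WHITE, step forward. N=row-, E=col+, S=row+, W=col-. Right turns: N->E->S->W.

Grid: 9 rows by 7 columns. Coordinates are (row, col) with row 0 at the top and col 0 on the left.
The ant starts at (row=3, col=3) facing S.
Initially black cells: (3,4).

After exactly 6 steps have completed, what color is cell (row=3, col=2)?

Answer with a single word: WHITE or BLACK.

Step 1: on WHITE (3,3): turn R to W, flip to black, move to (3,2). |black|=2
Step 2: on WHITE (3,2): turn R to N, flip to black, move to (2,2). |black|=3
Step 3: on WHITE (2,2): turn R to E, flip to black, move to (2,3). |black|=4
Step 4: on WHITE (2,3): turn R to S, flip to black, move to (3,3). |black|=5
Step 5: on BLACK (3,3): turn L to E, flip to white, move to (3,4). |black|=4
Step 6: on BLACK (3,4): turn L to N, flip to white, move to (2,4). |black|=3

Answer: BLACK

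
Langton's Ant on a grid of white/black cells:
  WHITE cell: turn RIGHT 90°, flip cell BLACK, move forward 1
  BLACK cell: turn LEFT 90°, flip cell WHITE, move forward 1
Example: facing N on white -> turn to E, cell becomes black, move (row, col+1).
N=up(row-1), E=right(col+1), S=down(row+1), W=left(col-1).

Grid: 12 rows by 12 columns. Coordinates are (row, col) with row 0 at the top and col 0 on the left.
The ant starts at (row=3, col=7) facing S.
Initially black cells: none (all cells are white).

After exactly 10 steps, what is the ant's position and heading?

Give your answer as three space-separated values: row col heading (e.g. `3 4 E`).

Answer: 2 8 N

Derivation:
Step 1: on WHITE (3,7): turn R to W, flip to black, move to (3,6). |black|=1
Step 2: on WHITE (3,6): turn R to N, flip to black, move to (2,6). |black|=2
Step 3: on WHITE (2,6): turn R to E, flip to black, move to (2,7). |black|=3
Step 4: on WHITE (2,7): turn R to S, flip to black, move to (3,7). |black|=4
Step 5: on BLACK (3,7): turn L to E, flip to white, move to (3,8). |black|=3
Step 6: on WHITE (3,8): turn R to S, flip to black, move to (4,8). |black|=4
Step 7: on WHITE (4,8): turn R to W, flip to black, move to (4,7). |black|=5
Step 8: on WHITE (4,7): turn R to N, flip to black, move to (3,7). |black|=6
Step 9: on WHITE (3,7): turn R to E, flip to black, move to (3,8). |black|=7
Step 10: on BLACK (3,8): turn L to N, flip to white, move to (2,8). |black|=6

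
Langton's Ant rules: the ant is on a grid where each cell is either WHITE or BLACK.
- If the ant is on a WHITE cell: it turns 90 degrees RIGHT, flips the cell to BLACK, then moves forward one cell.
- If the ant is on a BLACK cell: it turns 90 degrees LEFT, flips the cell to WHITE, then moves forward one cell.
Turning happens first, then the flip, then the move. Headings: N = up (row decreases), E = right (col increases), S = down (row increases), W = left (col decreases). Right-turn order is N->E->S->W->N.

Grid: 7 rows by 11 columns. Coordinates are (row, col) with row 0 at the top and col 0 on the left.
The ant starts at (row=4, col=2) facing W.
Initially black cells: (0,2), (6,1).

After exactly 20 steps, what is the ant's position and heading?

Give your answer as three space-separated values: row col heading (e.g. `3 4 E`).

Answer: 6 4 E

Derivation:
Step 1: on WHITE (4,2): turn R to N, flip to black, move to (3,2). |black|=3
Step 2: on WHITE (3,2): turn R to E, flip to black, move to (3,3). |black|=4
Step 3: on WHITE (3,3): turn R to S, flip to black, move to (4,3). |black|=5
Step 4: on WHITE (4,3): turn R to W, flip to black, move to (4,2). |black|=6
Step 5: on BLACK (4,2): turn L to S, flip to white, move to (5,2). |black|=5
Step 6: on WHITE (5,2): turn R to W, flip to black, move to (5,1). |black|=6
Step 7: on WHITE (5,1): turn R to N, flip to black, move to (4,1). |black|=7
Step 8: on WHITE (4,1): turn R to E, flip to black, move to (4,2). |black|=8
Step 9: on WHITE (4,2): turn R to S, flip to black, move to (5,2). |black|=9
Step 10: on BLACK (5,2): turn L to E, flip to white, move to (5,3). |black|=8
Step 11: on WHITE (5,3): turn R to S, flip to black, move to (6,3). |black|=9
Step 12: on WHITE (6,3): turn R to W, flip to black, move to (6,2). |black|=10
Step 13: on WHITE (6,2): turn R to N, flip to black, move to (5,2). |black|=11
Step 14: on WHITE (5,2): turn R to E, flip to black, move to (5,3). |black|=12
Step 15: on BLACK (5,3): turn L to N, flip to white, move to (4,3). |black|=11
Step 16: on BLACK (4,3): turn L to W, flip to white, move to (4,2). |black|=10
Step 17: on BLACK (4,2): turn L to S, flip to white, move to (5,2). |black|=9
Step 18: on BLACK (5,2): turn L to E, flip to white, move to (5,3). |black|=8
Step 19: on WHITE (5,3): turn R to S, flip to black, move to (6,3). |black|=9
Step 20: on BLACK (6,3): turn L to E, flip to white, move to (6,4). |black|=8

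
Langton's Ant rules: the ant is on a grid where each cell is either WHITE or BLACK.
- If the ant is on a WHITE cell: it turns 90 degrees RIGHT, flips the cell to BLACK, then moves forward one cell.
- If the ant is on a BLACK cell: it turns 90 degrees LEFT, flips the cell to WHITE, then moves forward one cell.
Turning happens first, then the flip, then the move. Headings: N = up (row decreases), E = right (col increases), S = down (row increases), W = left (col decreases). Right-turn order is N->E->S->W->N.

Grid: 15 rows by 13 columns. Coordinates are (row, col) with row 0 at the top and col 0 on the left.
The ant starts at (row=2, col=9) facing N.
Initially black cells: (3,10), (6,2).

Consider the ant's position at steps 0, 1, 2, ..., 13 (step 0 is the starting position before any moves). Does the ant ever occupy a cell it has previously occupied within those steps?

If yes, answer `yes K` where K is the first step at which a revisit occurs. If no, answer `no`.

Step 1: on WHITE (2,9): turn R to E, flip to black, move to (2,10). |black|=3 — new cell
Step 2: on WHITE (2,10): turn R to S, flip to black, move to (3,10). |black|=4 — new cell
Step 3: on BLACK (3,10): turn L to E, flip to white, move to (3,11). |black|=3 — new cell
Step 4: on WHITE (3,11): turn R to S, flip to black, move to (4,11). |black|=4 — new cell
Step 5: on WHITE (4,11): turn R to W, flip to black, move to (4,10). |black|=5 — new cell
Step 6: on WHITE (4,10): turn R to N, flip to black, move to (3,10). |black|=6 — REVISIT

Answer: yes 6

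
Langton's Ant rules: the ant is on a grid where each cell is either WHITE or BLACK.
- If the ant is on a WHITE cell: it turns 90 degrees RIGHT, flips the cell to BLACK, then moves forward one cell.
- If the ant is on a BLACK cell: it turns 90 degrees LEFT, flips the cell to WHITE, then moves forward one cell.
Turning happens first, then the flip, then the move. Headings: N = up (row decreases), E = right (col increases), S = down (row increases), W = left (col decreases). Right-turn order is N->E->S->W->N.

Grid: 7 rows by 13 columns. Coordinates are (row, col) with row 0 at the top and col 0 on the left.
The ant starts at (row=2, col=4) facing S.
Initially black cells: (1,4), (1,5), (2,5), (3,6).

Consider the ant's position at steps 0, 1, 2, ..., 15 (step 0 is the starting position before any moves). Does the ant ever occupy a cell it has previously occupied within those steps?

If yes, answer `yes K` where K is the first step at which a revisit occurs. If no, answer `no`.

Answer: yes 12

Derivation:
Step 1: on WHITE (2,4): turn R to W, flip to black, move to (2,3). |black|=5 — new cell
Step 2: on WHITE (2,3): turn R to N, flip to black, move to (1,3). |black|=6 — new cell
Step 3: on WHITE (1,3): turn R to E, flip to black, move to (1,4). |black|=7 — new cell
Step 4: on BLACK (1,4): turn L to N, flip to white, move to (0,4). |black|=6 — new cell
Step 5: on WHITE (0,4): turn R to E, flip to black, move to (0,5). |black|=7 — new cell
Step 6: on WHITE (0,5): turn R to S, flip to black, move to (1,5). |black|=8 — new cell
Step 7: on BLACK (1,5): turn L to E, flip to white, move to (1,6). |black|=7 — new cell
Step 8: on WHITE (1,6): turn R to S, flip to black, move to (2,6). |black|=8 — new cell
Step 9: on WHITE (2,6): turn R to W, flip to black, move to (2,5). |black|=9 — new cell
Step 10: on BLACK (2,5): turn L to S, flip to white, move to (3,5). |black|=8 — new cell
Step 11: on WHITE (3,5): turn R to W, flip to black, move to (3,4). |black|=9 — new cell
Step 12: on WHITE (3,4): turn R to N, flip to black, move to (2,4). |black|=10 — REVISIT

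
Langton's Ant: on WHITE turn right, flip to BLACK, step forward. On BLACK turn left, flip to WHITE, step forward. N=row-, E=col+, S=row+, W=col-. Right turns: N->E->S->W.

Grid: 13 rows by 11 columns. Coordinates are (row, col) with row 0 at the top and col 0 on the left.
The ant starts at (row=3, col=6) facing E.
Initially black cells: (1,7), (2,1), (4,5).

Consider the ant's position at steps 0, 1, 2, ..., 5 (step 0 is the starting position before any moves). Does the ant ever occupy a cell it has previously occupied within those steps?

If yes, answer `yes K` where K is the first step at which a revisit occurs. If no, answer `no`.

Step 1: on WHITE (3,6): turn R to S, flip to black, move to (4,6). |black|=4 — new cell
Step 2: on WHITE (4,6): turn R to W, flip to black, move to (4,5). |black|=5 — new cell
Step 3: on BLACK (4,5): turn L to S, flip to white, move to (5,5). |black|=4 — new cell
Step 4: on WHITE (5,5): turn R to W, flip to black, move to (5,4). |black|=5 — new cell
Step 5: on WHITE (5,4): turn R to N, flip to black, move to (4,4). |black|=6 — new cell
No revisit within 5 steps.

Answer: no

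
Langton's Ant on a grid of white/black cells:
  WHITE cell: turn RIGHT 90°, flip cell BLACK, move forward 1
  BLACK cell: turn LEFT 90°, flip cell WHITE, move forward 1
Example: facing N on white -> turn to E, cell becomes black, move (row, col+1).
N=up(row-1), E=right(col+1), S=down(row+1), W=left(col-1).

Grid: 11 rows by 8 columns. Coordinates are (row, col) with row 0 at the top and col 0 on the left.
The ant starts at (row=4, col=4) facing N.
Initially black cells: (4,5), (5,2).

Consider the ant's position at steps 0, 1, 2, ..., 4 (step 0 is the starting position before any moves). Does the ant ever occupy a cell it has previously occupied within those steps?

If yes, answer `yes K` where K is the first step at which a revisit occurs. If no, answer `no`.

Step 1: on WHITE (4,4): turn R to E, flip to black, move to (4,5). |black|=3 — new cell
Step 2: on BLACK (4,5): turn L to N, flip to white, move to (3,5). |black|=2 — new cell
Step 3: on WHITE (3,5): turn R to E, flip to black, move to (3,6). |black|=3 — new cell
Step 4: on WHITE (3,6): turn R to S, flip to black, move to (4,6). |black|=4 — new cell
No revisit within 4 steps.

Answer: no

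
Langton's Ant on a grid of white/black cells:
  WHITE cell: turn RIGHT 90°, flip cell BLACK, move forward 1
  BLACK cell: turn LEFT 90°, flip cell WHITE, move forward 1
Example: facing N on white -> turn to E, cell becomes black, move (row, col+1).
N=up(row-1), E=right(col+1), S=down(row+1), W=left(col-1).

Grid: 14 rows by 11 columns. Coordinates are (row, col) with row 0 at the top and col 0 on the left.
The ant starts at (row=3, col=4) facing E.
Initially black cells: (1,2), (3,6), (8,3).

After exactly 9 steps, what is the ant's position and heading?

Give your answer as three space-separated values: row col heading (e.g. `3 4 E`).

Step 1: on WHITE (3,4): turn R to S, flip to black, move to (4,4). |black|=4
Step 2: on WHITE (4,4): turn R to W, flip to black, move to (4,3). |black|=5
Step 3: on WHITE (4,3): turn R to N, flip to black, move to (3,3). |black|=6
Step 4: on WHITE (3,3): turn R to E, flip to black, move to (3,4). |black|=7
Step 5: on BLACK (3,4): turn L to N, flip to white, move to (2,4). |black|=6
Step 6: on WHITE (2,4): turn R to E, flip to black, move to (2,5). |black|=7
Step 7: on WHITE (2,5): turn R to S, flip to black, move to (3,5). |black|=8
Step 8: on WHITE (3,5): turn R to W, flip to black, move to (3,4). |black|=9
Step 9: on WHITE (3,4): turn R to N, flip to black, move to (2,4). |black|=10

Answer: 2 4 N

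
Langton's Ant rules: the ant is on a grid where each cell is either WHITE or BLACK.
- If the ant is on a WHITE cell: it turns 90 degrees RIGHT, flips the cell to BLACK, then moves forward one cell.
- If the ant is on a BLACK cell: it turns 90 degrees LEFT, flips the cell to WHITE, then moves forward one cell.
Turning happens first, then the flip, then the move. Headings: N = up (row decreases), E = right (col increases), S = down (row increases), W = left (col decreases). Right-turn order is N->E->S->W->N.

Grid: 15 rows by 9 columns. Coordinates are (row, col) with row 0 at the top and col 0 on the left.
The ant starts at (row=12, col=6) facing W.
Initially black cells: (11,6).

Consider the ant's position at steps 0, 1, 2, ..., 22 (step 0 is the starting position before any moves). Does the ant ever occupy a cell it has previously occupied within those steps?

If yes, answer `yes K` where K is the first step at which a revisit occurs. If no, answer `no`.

Answer: yes 5

Derivation:
Step 1: on WHITE (12,6): turn R to N, flip to black, move to (11,6). |black|=2 — new cell
Step 2: on BLACK (11,6): turn L to W, flip to white, move to (11,5). |black|=1 — new cell
Step 3: on WHITE (11,5): turn R to N, flip to black, move to (10,5). |black|=2 — new cell
Step 4: on WHITE (10,5): turn R to E, flip to black, move to (10,6). |black|=3 — new cell
Step 5: on WHITE (10,6): turn R to S, flip to black, move to (11,6). |black|=4 — REVISIT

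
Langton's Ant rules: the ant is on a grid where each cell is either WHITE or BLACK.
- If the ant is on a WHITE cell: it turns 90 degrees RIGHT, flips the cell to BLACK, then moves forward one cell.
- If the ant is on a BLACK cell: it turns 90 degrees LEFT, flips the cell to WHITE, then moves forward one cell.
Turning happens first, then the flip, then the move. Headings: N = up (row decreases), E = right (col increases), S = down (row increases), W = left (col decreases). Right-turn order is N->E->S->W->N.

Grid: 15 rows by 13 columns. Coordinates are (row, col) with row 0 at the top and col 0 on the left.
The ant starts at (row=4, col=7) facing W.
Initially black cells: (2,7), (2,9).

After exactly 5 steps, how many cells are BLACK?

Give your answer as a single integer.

Step 1: on WHITE (4,7): turn R to N, flip to black, move to (3,7). |black|=3
Step 2: on WHITE (3,7): turn R to E, flip to black, move to (3,8). |black|=4
Step 3: on WHITE (3,8): turn R to S, flip to black, move to (4,8). |black|=5
Step 4: on WHITE (4,8): turn R to W, flip to black, move to (4,7). |black|=6
Step 5: on BLACK (4,7): turn L to S, flip to white, move to (5,7). |black|=5

Answer: 5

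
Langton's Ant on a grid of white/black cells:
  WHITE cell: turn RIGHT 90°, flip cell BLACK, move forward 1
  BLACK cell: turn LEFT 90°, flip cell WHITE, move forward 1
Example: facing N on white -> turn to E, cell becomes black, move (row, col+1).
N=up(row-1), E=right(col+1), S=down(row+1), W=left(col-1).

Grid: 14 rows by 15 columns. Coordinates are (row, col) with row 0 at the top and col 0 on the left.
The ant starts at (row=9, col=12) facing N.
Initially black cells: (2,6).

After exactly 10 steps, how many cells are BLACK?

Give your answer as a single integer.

Step 1: on WHITE (9,12): turn R to E, flip to black, move to (9,13). |black|=2
Step 2: on WHITE (9,13): turn R to S, flip to black, move to (10,13). |black|=3
Step 3: on WHITE (10,13): turn R to W, flip to black, move to (10,12). |black|=4
Step 4: on WHITE (10,12): turn R to N, flip to black, move to (9,12). |black|=5
Step 5: on BLACK (9,12): turn L to W, flip to white, move to (9,11). |black|=4
Step 6: on WHITE (9,11): turn R to N, flip to black, move to (8,11). |black|=5
Step 7: on WHITE (8,11): turn R to E, flip to black, move to (8,12). |black|=6
Step 8: on WHITE (8,12): turn R to S, flip to black, move to (9,12). |black|=7
Step 9: on WHITE (9,12): turn R to W, flip to black, move to (9,11). |black|=8
Step 10: on BLACK (9,11): turn L to S, flip to white, move to (10,11). |black|=7

Answer: 7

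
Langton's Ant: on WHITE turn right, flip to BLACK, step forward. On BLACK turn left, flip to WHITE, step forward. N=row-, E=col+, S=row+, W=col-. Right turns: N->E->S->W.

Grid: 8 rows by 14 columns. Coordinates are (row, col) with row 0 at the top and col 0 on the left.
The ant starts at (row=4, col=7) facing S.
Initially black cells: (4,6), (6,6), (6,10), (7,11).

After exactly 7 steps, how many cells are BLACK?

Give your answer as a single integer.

Answer: 7

Derivation:
Step 1: on WHITE (4,7): turn R to W, flip to black, move to (4,6). |black|=5
Step 2: on BLACK (4,6): turn L to S, flip to white, move to (5,6). |black|=4
Step 3: on WHITE (5,6): turn R to W, flip to black, move to (5,5). |black|=5
Step 4: on WHITE (5,5): turn R to N, flip to black, move to (4,5). |black|=6
Step 5: on WHITE (4,5): turn R to E, flip to black, move to (4,6). |black|=7
Step 6: on WHITE (4,6): turn R to S, flip to black, move to (5,6). |black|=8
Step 7: on BLACK (5,6): turn L to E, flip to white, move to (5,7). |black|=7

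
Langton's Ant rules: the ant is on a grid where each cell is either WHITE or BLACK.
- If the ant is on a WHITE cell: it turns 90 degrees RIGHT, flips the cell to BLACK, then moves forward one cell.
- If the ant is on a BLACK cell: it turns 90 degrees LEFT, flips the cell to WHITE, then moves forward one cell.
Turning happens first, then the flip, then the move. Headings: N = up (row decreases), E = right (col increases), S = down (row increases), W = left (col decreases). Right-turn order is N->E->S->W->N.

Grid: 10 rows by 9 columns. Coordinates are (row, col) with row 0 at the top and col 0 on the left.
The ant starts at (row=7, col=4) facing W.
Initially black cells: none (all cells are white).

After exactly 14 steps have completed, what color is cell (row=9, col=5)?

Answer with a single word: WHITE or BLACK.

Answer: BLACK

Derivation:
Step 1: on WHITE (7,4): turn R to N, flip to black, move to (6,4). |black|=1
Step 2: on WHITE (6,4): turn R to E, flip to black, move to (6,5). |black|=2
Step 3: on WHITE (6,5): turn R to S, flip to black, move to (7,5). |black|=3
Step 4: on WHITE (7,5): turn R to W, flip to black, move to (7,4). |black|=4
Step 5: on BLACK (7,4): turn L to S, flip to white, move to (8,4). |black|=3
Step 6: on WHITE (8,4): turn R to W, flip to black, move to (8,3). |black|=4
Step 7: on WHITE (8,3): turn R to N, flip to black, move to (7,3). |black|=5
Step 8: on WHITE (7,3): turn R to E, flip to black, move to (7,4). |black|=6
Step 9: on WHITE (7,4): turn R to S, flip to black, move to (8,4). |black|=7
Step 10: on BLACK (8,4): turn L to E, flip to white, move to (8,5). |black|=6
Step 11: on WHITE (8,5): turn R to S, flip to black, move to (9,5). |black|=7
Step 12: on WHITE (9,5): turn R to W, flip to black, move to (9,4). |black|=8
Step 13: on WHITE (9,4): turn R to N, flip to black, move to (8,4). |black|=9
Step 14: on WHITE (8,4): turn R to E, flip to black, move to (8,5). |black|=10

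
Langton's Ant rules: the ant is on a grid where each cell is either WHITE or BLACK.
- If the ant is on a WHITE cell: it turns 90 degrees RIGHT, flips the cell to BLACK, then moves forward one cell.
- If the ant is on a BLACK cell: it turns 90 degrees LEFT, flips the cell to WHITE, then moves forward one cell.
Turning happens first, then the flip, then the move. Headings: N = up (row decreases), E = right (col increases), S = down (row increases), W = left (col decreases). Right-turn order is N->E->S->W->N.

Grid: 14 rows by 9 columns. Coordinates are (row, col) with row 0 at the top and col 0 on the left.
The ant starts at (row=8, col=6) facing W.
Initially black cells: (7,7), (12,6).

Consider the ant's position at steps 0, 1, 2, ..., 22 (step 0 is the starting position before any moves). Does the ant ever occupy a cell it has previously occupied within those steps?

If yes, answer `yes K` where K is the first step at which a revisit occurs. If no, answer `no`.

Answer: yes 6

Derivation:
Step 1: on WHITE (8,6): turn R to N, flip to black, move to (7,6). |black|=3 — new cell
Step 2: on WHITE (7,6): turn R to E, flip to black, move to (7,7). |black|=4 — new cell
Step 3: on BLACK (7,7): turn L to N, flip to white, move to (6,7). |black|=3 — new cell
Step 4: on WHITE (6,7): turn R to E, flip to black, move to (6,8). |black|=4 — new cell
Step 5: on WHITE (6,8): turn R to S, flip to black, move to (7,8). |black|=5 — new cell
Step 6: on WHITE (7,8): turn R to W, flip to black, move to (7,7). |black|=6 — REVISIT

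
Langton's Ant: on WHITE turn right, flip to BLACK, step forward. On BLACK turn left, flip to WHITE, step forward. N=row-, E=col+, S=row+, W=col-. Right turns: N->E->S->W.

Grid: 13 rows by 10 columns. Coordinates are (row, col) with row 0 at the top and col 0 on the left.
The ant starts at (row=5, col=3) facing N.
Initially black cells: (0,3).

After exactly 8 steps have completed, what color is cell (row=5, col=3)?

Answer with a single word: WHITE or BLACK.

Answer: WHITE

Derivation:
Step 1: on WHITE (5,3): turn R to E, flip to black, move to (5,4). |black|=2
Step 2: on WHITE (5,4): turn R to S, flip to black, move to (6,4). |black|=3
Step 3: on WHITE (6,4): turn R to W, flip to black, move to (6,3). |black|=4
Step 4: on WHITE (6,3): turn R to N, flip to black, move to (5,3). |black|=5
Step 5: on BLACK (5,3): turn L to W, flip to white, move to (5,2). |black|=4
Step 6: on WHITE (5,2): turn R to N, flip to black, move to (4,2). |black|=5
Step 7: on WHITE (4,2): turn R to E, flip to black, move to (4,3). |black|=6
Step 8: on WHITE (4,3): turn R to S, flip to black, move to (5,3). |black|=7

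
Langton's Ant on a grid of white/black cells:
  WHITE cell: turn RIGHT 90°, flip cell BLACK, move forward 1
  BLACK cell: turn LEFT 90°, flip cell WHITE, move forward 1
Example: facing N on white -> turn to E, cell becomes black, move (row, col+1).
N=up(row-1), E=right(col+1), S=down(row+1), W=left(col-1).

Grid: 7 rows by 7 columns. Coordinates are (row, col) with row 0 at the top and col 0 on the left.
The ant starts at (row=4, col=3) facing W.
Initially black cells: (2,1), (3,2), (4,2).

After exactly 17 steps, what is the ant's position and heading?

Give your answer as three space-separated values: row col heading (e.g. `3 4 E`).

Answer: 3 5 S

Derivation:
Step 1: on WHITE (4,3): turn R to N, flip to black, move to (3,3). |black|=4
Step 2: on WHITE (3,3): turn R to E, flip to black, move to (3,4). |black|=5
Step 3: on WHITE (3,4): turn R to S, flip to black, move to (4,4). |black|=6
Step 4: on WHITE (4,4): turn R to W, flip to black, move to (4,3). |black|=7
Step 5: on BLACK (4,3): turn L to S, flip to white, move to (5,3). |black|=6
Step 6: on WHITE (5,3): turn R to W, flip to black, move to (5,2). |black|=7
Step 7: on WHITE (5,2): turn R to N, flip to black, move to (4,2). |black|=8
Step 8: on BLACK (4,2): turn L to W, flip to white, move to (4,1). |black|=7
Step 9: on WHITE (4,1): turn R to N, flip to black, move to (3,1). |black|=8
Step 10: on WHITE (3,1): turn R to E, flip to black, move to (3,2). |black|=9
Step 11: on BLACK (3,2): turn L to N, flip to white, move to (2,2). |black|=8
Step 12: on WHITE (2,2): turn R to E, flip to black, move to (2,3). |black|=9
Step 13: on WHITE (2,3): turn R to S, flip to black, move to (3,3). |black|=10
Step 14: on BLACK (3,3): turn L to E, flip to white, move to (3,4). |black|=9
Step 15: on BLACK (3,4): turn L to N, flip to white, move to (2,4). |black|=8
Step 16: on WHITE (2,4): turn R to E, flip to black, move to (2,5). |black|=9
Step 17: on WHITE (2,5): turn R to S, flip to black, move to (3,5). |black|=10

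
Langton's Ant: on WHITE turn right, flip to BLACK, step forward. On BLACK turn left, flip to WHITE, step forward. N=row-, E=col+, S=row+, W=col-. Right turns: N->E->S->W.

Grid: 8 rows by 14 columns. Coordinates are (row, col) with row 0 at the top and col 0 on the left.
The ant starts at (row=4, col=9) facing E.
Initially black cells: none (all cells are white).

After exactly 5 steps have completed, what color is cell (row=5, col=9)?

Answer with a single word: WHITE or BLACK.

Step 1: on WHITE (4,9): turn R to S, flip to black, move to (5,9). |black|=1
Step 2: on WHITE (5,9): turn R to W, flip to black, move to (5,8). |black|=2
Step 3: on WHITE (5,8): turn R to N, flip to black, move to (4,8). |black|=3
Step 4: on WHITE (4,8): turn R to E, flip to black, move to (4,9). |black|=4
Step 5: on BLACK (4,9): turn L to N, flip to white, move to (3,9). |black|=3

Answer: BLACK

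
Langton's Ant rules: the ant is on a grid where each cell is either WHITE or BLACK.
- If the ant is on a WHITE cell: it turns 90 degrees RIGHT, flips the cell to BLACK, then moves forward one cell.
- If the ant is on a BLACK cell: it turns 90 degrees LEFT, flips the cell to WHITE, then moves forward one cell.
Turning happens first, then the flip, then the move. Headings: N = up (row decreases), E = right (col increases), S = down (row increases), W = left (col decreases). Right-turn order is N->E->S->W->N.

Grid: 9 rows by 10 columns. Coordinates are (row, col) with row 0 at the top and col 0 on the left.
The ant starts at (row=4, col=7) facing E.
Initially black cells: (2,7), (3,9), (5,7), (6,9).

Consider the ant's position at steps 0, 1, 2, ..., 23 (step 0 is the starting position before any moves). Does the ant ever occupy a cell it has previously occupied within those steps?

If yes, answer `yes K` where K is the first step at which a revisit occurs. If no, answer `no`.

Step 1: on WHITE (4,7): turn R to S, flip to black, move to (5,7). |black|=5 — new cell
Step 2: on BLACK (5,7): turn L to E, flip to white, move to (5,8). |black|=4 — new cell
Step 3: on WHITE (5,8): turn R to S, flip to black, move to (6,8). |black|=5 — new cell
Step 4: on WHITE (6,8): turn R to W, flip to black, move to (6,7). |black|=6 — new cell
Step 5: on WHITE (6,7): turn R to N, flip to black, move to (5,7). |black|=7 — REVISIT

Answer: yes 5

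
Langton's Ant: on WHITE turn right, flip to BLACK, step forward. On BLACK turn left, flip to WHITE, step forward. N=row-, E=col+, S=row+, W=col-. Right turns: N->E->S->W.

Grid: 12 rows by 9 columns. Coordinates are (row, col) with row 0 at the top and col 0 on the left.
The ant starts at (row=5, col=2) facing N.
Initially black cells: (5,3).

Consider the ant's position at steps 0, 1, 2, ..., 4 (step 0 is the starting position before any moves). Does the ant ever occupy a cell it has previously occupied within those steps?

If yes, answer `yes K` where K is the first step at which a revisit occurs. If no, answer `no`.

Step 1: on WHITE (5,2): turn R to E, flip to black, move to (5,3). |black|=2 — new cell
Step 2: on BLACK (5,3): turn L to N, flip to white, move to (4,3). |black|=1 — new cell
Step 3: on WHITE (4,3): turn R to E, flip to black, move to (4,4). |black|=2 — new cell
Step 4: on WHITE (4,4): turn R to S, flip to black, move to (5,4). |black|=3 — new cell
No revisit within 4 steps.

Answer: no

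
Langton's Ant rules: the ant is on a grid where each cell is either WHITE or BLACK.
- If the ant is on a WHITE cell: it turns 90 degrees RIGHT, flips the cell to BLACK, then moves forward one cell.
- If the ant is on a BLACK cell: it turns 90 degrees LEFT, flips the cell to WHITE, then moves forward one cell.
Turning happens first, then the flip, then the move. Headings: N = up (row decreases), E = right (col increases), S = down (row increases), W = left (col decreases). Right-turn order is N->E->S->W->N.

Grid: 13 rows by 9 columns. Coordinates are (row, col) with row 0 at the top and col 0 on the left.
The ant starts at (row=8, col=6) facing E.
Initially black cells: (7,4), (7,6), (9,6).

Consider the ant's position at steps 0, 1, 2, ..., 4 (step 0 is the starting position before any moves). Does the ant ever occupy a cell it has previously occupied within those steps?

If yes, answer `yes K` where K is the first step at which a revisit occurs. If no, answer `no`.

Step 1: on WHITE (8,6): turn R to S, flip to black, move to (9,6). |black|=4 — new cell
Step 2: on BLACK (9,6): turn L to E, flip to white, move to (9,7). |black|=3 — new cell
Step 3: on WHITE (9,7): turn R to S, flip to black, move to (10,7). |black|=4 — new cell
Step 4: on WHITE (10,7): turn R to W, flip to black, move to (10,6). |black|=5 — new cell
No revisit within 4 steps.

Answer: no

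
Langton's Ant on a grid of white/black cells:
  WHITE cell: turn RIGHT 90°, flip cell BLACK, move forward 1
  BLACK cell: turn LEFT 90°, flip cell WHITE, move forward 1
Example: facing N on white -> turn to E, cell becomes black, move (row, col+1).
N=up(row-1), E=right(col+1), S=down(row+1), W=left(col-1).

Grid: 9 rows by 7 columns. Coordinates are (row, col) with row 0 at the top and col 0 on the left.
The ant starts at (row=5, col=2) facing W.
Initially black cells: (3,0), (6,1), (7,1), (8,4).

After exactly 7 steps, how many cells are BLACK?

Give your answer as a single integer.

Answer: 7

Derivation:
Step 1: on WHITE (5,2): turn R to N, flip to black, move to (4,2). |black|=5
Step 2: on WHITE (4,2): turn R to E, flip to black, move to (4,3). |black|=6
Step 3: on WHITE (4,3): turn R to S, flip to black, move to (5,3). |black|=7
Step 4: on WHITE (5,3): turn R to W, flip to black, move to (5,2). |black|=8
Step 5: on BLACK (5,2): turn L to S, flip to white, move to (6,2). |black|=7
Step 6: on WHITE (6,2): turn R to W, flip to black, move to (6,1). |black|=8
Step 7: on BLACK (6,1): turn L to S, flip to white, move to (7,1). |black|=7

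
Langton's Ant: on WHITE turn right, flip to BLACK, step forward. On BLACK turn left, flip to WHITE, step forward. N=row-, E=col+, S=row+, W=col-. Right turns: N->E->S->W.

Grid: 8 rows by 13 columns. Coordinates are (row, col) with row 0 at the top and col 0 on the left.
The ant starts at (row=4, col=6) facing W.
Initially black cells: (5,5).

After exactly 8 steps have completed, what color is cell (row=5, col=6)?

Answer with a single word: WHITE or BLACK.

Step 1: on WHITE (4,6): turn R to N, flip to black, move to (3,6). |black|=2
Step 2: on WHITE (3,6): turn R to E, flip to black, move to (3,7). |black|=3
Step 3: on WHITE (3,7): turn R to S, flip to black, move to (4,7). |black|=4
Step 4: on WHITE (4,7): turn R to W, flip to black, move to (4,6). |black|=5
Step 5: on BLACK (4,6): turn L to S, flip to white, move to (5,6). |black|=4
Step 6: on WHITE (5,6): turn R to W, flip to black, move to (5,5). |black|=5
Step 7: on BLACK (5,5): turn L to S, flip to white, move to (6,5). |black|=4
Step 8: on WHITE (6,5): turn R to W, flip to black, move to (6,4). |black|=5

Answer: BLACK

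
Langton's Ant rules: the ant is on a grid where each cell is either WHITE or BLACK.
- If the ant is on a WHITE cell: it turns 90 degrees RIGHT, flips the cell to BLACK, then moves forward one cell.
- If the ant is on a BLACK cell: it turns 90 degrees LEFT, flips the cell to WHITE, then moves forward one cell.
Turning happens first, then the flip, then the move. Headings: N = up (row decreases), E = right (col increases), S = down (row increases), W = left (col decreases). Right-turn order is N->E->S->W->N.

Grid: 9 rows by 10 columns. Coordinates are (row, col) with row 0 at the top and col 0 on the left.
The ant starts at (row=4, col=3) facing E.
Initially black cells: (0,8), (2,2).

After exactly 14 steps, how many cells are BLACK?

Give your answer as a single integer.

Answer: 10

Derivation:
Step 1: on WHITE (4,3): turn R to S, flip to black, move to (5,3). |black|=3
Step 2: on WHITE (5,3): turn R to W, flip to black, move to (5,2). |black|=4
Step 3: on WHITE (5,2): turn R to N, flip to black, move to (4,2). |black|=5
Step 4: on WHITE (4,2): turn R to E, flip to black, move to (4,3). |black|=6
Step 5: on BLACK (4,3): turn L to N, flip to white, move to (3,3). |black|=5
Step 6: on WHITE (3,3): turn R to E, flip to black, move to (3,4). |black|=6
Step 7: on WHITE (3,4): turn R to S, flip to black, move to (4,4). |black|=7
Step 8: on WHITE (4,4): turn R to W, flip to black, move to (4,3). |black|=8
Step 9: on WHITE (4,3): turn R to N, flip to black, move to (3,3). |black|=9
Step 10: on BLACK (3,3): turn L to W, flip to white, move to (3,2). |black|=8
Step 11: on WHITE (3,2): turn R to N, flip to black, move to (2,2). |black|=9
Step 12: on BLACK (2,2): turn L to W, flip to white, move to (2,1). |black|=8
Step 13: on WHITE (2,1): turn R to N, flip to black, move to (1,1). |black|=9
Step 14: on WHITE (1,1): turn R to E, flip to black, move to (1,2). |black|=10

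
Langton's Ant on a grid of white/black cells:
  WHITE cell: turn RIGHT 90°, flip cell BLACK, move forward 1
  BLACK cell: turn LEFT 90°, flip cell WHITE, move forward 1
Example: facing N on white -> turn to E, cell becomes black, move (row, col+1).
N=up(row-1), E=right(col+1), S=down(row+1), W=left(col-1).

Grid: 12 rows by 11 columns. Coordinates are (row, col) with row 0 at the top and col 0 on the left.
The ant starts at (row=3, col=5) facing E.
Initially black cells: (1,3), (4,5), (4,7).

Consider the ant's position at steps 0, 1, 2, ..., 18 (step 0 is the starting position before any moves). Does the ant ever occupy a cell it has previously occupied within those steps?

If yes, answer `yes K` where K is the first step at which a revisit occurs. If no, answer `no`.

Step 1: on WHITE (3,5): turn R to S, flip to black, move to (4,5). |black|=4 — new cell
Step 2: on BLACK (4,5): turn L to E, flip to white, move to (4,6). |black|=3 — new cell
Step 3: on WHITE (4,6): turn R to S, flip to black, move to (5,6). |black|=4 — new cell
Step 4: on WHITE (5,6): turn R to W, flip to black, move to (5,5). |black|=5 — new cell
Step 5: on WHITE (5,5): turn R to N, flip to black, move to (4,5). |black|=6 — REVISIT

Answer: yes 5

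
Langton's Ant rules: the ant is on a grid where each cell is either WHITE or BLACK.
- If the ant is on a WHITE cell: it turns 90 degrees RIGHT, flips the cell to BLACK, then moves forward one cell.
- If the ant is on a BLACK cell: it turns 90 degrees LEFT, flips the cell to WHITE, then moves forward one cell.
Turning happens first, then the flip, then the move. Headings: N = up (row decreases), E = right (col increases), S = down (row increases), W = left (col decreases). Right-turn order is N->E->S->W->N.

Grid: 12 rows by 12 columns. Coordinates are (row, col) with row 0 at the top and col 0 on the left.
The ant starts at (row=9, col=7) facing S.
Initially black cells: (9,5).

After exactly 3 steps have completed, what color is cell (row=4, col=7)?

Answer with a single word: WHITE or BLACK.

Step 1: on WHITE (9,7): turn R to W, flip to black, move to (9,6). |black|=2
Step 2: on WHITE (9,6): turn R to N, flip to black, move to (8,6). |black|=3
Step 3: on WHITE (8,6): turn R to E, flip to black, move to (8,7). |black|=4

Answer: WHITE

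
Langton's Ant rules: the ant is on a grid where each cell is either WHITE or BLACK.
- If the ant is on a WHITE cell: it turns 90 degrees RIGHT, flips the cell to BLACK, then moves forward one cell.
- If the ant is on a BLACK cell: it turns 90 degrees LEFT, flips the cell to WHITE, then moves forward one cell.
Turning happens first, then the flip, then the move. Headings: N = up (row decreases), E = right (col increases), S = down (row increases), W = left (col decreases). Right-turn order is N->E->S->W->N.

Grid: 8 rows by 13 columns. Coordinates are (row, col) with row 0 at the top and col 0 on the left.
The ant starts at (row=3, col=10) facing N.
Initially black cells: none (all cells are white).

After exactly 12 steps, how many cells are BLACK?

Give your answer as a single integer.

Answer: 8

Derivation:
Step 1: on WHITE (3,10): turn R to E, flip to black, move to (3,11). |black|=1
Step 2: on WHITE (3,11): turn R to S, flip to black, move to (4,11). |black|=2
Step 3: on WHITE (4,11): turn R to W, flip to black, move to (4,10). |black|=3
Step 4: on WHITE (4,10): turn R to N, flip to black, move to (3,10). |black|=4
Step 5: on BLACK (3,10): turn L to W, flip to white, move to (3,9). |black|=3
Step 6: on WHITE (3,9): turn R to N, flip to black, move to (2,9). |black|=4
Step 7: on WHITE (2,9): turn R to E, flip to black, move to (2,10). |black|=5
Step 8: on WHITE (2,10): turn R to S, flip to black, move to (3,10). |black|=6
Step 9: on WHITE (3,10): turn R to W, flip to black, move to (3,9). |black|=7
Step 10: on BLACK (3,9): turn L to S, flip to white, move to (4,9). |black|=6
Step 11: on WHITE (4,9): turn R to W, flip to black, move to (4,8). |black|=7
Step 12: on WHITE (4,8): turn R to N, flip to black, move to (3,8). |black|=8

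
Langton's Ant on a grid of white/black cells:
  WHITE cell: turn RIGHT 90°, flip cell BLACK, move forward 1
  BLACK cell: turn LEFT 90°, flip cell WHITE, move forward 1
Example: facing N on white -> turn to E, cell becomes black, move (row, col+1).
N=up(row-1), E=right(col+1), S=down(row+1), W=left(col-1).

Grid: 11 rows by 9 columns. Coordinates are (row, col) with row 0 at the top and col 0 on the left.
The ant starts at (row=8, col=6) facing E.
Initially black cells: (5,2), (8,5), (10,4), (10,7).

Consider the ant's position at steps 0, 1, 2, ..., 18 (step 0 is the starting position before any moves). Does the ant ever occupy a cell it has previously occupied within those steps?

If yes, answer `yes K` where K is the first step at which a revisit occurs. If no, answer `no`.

Step 1: on WHITE (8,6): turn R to S, flip to black, move to (9,6). |black|=5 — new cell
Step 2: on WHITE (9,6): turn R to W, flip to black, move to (9,5). |black|=6 — new cell
Step 3: on WHITE (9,5): turn R to N, flip to black, move to (8,5). |black|=7 — new cell
Step 4: on BLACK (8,5): turn L to W, flip to white, move to (8,4). |black|=6 — new cell
Step 5: on WHITE (8,4): turn R to N, flip to black, move to (7,4). |black|=7 — new cell
Step 6: on WHITE (7,4): turn R to E, flip to black, move to (7,5). |black|=8 — new cell
Step 7: on WHITE (7,5): turn R to S, flip to black, move to (8,5). |black|=9 — REVISIT

Answer: yes 7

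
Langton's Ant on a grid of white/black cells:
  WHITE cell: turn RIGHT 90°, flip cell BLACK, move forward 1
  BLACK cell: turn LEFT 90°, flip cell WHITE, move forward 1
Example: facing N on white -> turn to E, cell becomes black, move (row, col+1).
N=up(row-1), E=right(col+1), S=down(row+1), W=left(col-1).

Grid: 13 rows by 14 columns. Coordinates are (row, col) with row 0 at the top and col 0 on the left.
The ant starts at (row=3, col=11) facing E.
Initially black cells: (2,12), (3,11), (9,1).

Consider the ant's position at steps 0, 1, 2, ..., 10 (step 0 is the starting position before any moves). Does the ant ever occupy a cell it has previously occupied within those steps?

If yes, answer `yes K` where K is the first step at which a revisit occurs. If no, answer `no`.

Step 1: on BLACK (3,11): turn L to N, flip to white, move to (2,11). |black|=2 — new cell
Step 2: on WHITE (2,11): turn R to E, flip to black, move to (2,12). |black|=3 — new cell
Step 3: on BLACK (2,12): turn L to N, flip to white, move to (1,12). |black|=2 — new cell
Step 4: on WHITE (1,12): turn R to E, flip to black, move to (1,13). |black|=3 — new cell
Step 5: on WHITE (1,13): turn R to S, flip to black, move to (2,13). |black|=4 — new cell
Step 6: on WHITE (2,13): turn R to W, flip to black, move to (2,12). |black|=5 — REVISIT

Answer: yes 6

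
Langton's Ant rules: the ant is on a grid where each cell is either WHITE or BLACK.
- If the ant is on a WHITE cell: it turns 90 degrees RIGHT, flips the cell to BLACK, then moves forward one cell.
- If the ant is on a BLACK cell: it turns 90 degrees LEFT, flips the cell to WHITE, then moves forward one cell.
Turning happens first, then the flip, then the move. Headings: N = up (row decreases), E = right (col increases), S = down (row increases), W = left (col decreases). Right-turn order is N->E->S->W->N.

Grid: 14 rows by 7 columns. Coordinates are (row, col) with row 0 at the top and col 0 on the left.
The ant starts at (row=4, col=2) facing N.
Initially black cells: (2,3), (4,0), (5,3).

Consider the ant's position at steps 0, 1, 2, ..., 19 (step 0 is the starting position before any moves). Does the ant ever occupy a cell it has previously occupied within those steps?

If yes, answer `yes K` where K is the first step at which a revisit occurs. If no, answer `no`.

Step 1: on WHITE (4,2): turn R to E, flip to black, move to (4,3). |black|=4 — new cell
Step 2: on WHITE (4,3): turn R to S, flip to black, move to (5,3). |black|=5 — new cell
Step 3: on BLACK (5,3): turn L to E, flip to white, move to (5,4). |black|=4 — new cell
Step 4: on WHITE (5,4): turn R to S, flip to black, move to (6,4). |black|=5 — new cell
Step 5: on WHITE (6,4): turn R to W, flip to black, move to (6,3). |black|=6 — new cell
Step 6: on WHITE (6,3): turn R to N, flip to black, move to (5,3). |black|=7 — REVISIT

Answer: yes 6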